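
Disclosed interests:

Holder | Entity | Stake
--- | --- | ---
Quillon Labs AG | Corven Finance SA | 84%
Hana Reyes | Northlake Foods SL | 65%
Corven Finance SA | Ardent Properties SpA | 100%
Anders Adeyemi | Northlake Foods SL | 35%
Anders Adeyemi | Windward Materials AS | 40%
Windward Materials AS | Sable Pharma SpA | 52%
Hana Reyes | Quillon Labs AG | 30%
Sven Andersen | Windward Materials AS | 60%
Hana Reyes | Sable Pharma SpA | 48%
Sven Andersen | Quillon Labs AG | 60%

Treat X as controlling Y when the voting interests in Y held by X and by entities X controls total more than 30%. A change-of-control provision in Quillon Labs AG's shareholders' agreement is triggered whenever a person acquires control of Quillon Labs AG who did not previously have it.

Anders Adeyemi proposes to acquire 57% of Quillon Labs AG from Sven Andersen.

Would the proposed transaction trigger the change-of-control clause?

The purchase adds only to Anders's holdings (Sven's stake shrinks), so Anders is the only person who could newly come to control Quillon.
Anders holds 40% of Windward, so Anders controls Windward.
Windward holds 52% of Sable, so Anders controls Sable.
Anders holds 35% of Northlake, so Anders controls Northlake.
Neither Anders nor any entity Anders controls holds any voting interest in Quillon.
So before the transaction, Anders does not control Quillon.
After the purchase, Anders holds 57% of Quillon directly, and Sven's stake falls to 3%.
Anders holds 57% of Quillon, so Anders controls Quillon.
Anders did not control Quillon before and does after, so the clause is triggered.

Yes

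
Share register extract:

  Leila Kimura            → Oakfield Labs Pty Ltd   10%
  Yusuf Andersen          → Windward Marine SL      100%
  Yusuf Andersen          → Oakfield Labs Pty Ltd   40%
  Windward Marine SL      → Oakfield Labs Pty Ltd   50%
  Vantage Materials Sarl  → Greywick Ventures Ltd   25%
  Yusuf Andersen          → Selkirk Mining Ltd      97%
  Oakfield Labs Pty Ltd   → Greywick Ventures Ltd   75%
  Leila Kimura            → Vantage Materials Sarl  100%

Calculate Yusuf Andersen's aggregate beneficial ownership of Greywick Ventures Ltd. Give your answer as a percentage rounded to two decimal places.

67.50%

Yusuf reaches Greywick along 2 paths.
Via Windward → Oakfield: 100% × 50% × 75% = 37.5%.
Via Oakfield: 40% × 75% = 30%.
Total: 37.5% + 30% = 67.5%.
Rounded: 67.50%.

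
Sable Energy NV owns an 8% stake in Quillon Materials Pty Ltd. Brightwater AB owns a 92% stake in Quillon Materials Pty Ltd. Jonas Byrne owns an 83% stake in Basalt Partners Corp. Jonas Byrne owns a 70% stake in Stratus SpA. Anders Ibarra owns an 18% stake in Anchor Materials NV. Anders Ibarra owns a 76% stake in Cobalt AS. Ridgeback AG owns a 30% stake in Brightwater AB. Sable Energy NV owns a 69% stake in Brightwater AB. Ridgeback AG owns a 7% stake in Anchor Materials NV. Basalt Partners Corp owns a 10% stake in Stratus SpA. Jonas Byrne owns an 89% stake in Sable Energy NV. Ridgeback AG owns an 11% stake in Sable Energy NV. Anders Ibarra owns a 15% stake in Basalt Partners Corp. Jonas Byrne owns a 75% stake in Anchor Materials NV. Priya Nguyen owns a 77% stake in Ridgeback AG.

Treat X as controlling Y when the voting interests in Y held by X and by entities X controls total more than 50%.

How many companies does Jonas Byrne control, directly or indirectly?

Jonas holds 83% of Basalt, so Jonas controls Basalt.
Jonas holds 89% of Sable, so Jonas controls Sable.
Jonas and Basalt together hold 70% + 10% = 80% of Stratus, so Jonas controls Stratus.
Sable holds 69% of Brightwater, so Jonas controls Brightwater.
Jonas holds 75% of Anchor, so Jonas controls Anchor.
Sable and Brightwater together hold 8% + 92% = 100% of Quillon, so Jonas controls Quillon.
No other company's threshold is met.
Jonas controls 6 companies.

6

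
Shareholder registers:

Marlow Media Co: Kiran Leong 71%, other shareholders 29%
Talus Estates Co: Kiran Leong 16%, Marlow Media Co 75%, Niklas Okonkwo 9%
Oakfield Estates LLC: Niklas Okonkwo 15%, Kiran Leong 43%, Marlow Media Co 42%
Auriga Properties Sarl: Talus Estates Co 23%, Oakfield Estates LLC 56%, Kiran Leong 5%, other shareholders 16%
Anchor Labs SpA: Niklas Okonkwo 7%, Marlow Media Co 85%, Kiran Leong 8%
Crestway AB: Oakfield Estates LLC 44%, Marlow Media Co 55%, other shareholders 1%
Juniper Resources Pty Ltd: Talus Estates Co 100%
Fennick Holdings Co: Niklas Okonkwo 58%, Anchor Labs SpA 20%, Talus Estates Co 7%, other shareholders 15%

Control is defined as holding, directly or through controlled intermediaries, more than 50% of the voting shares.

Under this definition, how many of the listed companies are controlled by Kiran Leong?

7

Kiran holds 71% of Marlow, so Kiran controls Marlow.
Kiran and Marlow together hold 16% + 75% = 91% of Talus, so Kiran controls Talus.
Kiran and Marlow together hold 43% + 42% = 85% of Oakfield, so Kiran controls Oakfield.
Talus and Oakfield and Kiran together hold 23% + 56% + 5% = 84% of Auriga, so Kiran controls Auriga.
Marlow and Kiran together hold 85% + 8% = 93% of Anchor, so Kiran controls Anchor.
Oakfield and Marlow together hold 44% + 55% = 99% of Crestway, so Kiran controls Crestway.
Talus holds 100% of Juniper, so Kiran controls Juniper.
No other company's threshold is met.
Kiran controls 7 companies.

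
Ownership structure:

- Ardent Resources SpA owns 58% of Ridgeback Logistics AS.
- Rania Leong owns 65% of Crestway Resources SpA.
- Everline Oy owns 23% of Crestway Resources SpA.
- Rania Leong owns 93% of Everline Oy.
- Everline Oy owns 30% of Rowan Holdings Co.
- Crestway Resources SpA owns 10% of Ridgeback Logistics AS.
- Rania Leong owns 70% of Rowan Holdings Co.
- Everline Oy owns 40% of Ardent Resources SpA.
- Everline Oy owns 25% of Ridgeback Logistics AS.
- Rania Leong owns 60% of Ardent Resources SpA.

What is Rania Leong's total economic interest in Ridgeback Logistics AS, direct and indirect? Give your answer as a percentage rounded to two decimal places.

88.27%

Rania reaches Ridgeback along 5 paths.
Via Crestway: 65% × 10% = 6.5%.
Via Everline → Crestway: 93% × 23% × 10% = 2.139%.
Via Everline → Ardent: 93% × 40% × 58% = 21.576%.
Via Ardent: 60% × 58% = 34.8%.
Via Everline: 93% × 25% = 23.25%.
Total: 6.5% + 2.139% + 21.576% + 34.8% + 23.25% = 88.265%.
Rounded: 88.27%.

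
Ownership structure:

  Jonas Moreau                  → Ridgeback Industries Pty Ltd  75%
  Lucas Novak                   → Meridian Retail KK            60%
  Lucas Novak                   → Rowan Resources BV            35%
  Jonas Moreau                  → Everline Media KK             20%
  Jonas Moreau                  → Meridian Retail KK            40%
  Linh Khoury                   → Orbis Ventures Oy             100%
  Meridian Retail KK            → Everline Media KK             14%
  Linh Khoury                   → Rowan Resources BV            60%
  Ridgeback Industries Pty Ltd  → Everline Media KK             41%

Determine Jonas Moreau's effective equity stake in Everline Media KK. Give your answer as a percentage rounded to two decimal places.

56.35%

Jonas reaches Everline along 3 paths.
Via Ridgeback: 75% × 41% = 30.75%.
Direct stake: 20% = 20%.
Via Meridian: 40% × 14% = 5.6%.
Total: 30.75% + 20% + 5.6% = 56.35%.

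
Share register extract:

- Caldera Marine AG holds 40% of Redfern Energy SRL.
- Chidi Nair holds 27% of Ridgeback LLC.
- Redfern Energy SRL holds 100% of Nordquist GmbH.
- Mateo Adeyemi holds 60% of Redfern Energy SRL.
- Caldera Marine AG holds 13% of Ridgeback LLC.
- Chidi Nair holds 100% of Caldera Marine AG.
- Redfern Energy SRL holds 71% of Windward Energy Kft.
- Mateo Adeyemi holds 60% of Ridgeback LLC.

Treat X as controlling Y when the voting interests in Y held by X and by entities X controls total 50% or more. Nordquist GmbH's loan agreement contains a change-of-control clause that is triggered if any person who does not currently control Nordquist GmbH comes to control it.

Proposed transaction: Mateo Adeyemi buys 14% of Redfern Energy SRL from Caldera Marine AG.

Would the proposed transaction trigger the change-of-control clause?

The purchase adds only to Mateo's holdings (Caldera's stake shrinks), so Mateo is the only person who could newly come to control Nordquist.
Mateo holds 60% of Redfern, so Mateo controls Redfern.
Redfern holds 100% of Nordquist, so Mateo controls Nordquist.
So Mateo already controls Nordquist before the transaction.
After the purchase, Mateo's direct stake in Redfern rises to 60% + 14% = 74%, and Caldera's stake falls to 26%.
Mateo controlled Nordquist already, so this is not a new person acquiring control; every other person's position is unchanged or reduced.
No new person acquires control, so the clause is not triggered.

No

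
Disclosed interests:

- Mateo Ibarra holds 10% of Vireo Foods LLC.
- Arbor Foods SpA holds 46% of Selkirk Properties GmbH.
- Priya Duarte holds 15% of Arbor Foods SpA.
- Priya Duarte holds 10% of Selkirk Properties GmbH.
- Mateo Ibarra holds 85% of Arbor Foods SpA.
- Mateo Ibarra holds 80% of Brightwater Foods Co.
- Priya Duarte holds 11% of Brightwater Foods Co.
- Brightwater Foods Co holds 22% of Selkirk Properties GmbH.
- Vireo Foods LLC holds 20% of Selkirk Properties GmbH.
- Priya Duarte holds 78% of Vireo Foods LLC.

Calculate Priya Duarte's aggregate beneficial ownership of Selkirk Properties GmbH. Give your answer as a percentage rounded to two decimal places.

Priya reaches Selkirk along 4 paths.
Via Vireo: 78% × 20% = 15.6%.
Via Brightwater: 11% × 22% = 2.42%.
Via Arbor: 15% × 46% = 6.9%.
Direct stake: 10% = 10%.
Total: 15.6% + 2.42% + 6.9% + 10% = 34.92%.

34.92%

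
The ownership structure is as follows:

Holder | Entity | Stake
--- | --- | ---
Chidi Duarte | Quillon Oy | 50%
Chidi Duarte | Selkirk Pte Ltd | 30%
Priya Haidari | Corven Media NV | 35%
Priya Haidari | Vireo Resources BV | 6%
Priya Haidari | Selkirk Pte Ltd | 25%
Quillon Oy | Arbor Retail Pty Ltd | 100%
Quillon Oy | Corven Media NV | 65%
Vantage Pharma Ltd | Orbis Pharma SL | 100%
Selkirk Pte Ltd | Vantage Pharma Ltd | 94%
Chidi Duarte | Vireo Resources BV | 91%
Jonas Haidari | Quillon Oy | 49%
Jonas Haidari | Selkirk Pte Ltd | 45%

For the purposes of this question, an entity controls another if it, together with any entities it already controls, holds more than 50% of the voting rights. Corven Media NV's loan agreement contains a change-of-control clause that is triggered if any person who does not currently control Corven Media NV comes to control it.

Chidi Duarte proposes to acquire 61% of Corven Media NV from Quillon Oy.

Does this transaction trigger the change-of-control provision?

The purchase adds only to Chidi's holdings (Quillon's stake shrinks), so Chidi is the only person who could newly come to control Corven.
Chidi holds 91% of Vireo, so Chidi controls Vireo.
Neither Chidi nor any entity Chidi controls holds any voting interest in Corven.
So before the transaction, Chidi does not control Corven.
After the purchase, Chidi holds 61% of Corven directly, and Quillon's stake falls to 4%.
Chidi holds 61% of Corven, so Chidi controls Corven.
Chidi did not control Corven before and does after, so the clause is triggered.

Yes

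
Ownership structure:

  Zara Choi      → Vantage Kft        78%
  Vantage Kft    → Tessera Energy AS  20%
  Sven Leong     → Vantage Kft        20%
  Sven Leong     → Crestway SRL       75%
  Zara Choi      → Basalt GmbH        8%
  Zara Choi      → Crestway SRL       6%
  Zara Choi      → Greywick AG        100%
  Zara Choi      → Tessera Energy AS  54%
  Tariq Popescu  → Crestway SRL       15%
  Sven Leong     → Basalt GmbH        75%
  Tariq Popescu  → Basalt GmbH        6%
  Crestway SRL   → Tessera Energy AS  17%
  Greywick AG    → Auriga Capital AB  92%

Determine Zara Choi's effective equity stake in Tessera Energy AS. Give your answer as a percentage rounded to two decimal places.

Zara reaches Tessera along 3 paths.
Direct stake: 54% = 54%.
Via Vantage: 78% × 20% = 15.6%.
Via Crestway: 6% × 17% = 1.02%.
Total: 54% + 15.6% + 1.02% = 70.62%.

70.62%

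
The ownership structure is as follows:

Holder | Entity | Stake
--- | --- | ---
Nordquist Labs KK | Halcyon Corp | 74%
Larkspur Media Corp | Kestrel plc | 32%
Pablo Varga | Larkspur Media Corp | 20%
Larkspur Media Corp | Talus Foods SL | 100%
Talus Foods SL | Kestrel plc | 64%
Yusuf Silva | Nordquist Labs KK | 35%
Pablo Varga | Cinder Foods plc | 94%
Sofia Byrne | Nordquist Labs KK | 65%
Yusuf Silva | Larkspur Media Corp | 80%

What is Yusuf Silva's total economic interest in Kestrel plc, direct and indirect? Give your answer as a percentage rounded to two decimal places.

76.80%

Yusuf reaches Kestrel along 2 paths.
Via Larkspur: 80% × 32% = 25.6%.
Via Larkspur → Talus: 80% × 100% × 64% = 51.2%.
Total: 25.6% + 51.2% = 76.8%.
Rounded: 76.80%.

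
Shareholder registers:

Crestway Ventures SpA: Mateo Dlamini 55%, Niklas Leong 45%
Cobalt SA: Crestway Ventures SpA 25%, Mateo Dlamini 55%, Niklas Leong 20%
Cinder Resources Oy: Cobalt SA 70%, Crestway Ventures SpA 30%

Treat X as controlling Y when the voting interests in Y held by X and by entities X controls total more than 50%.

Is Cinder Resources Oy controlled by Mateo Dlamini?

Mateo holds 55% of Crestway, so Mateo controls Crestway.
Crestway and Mateo together hold 25% + 55% = 80% of Cobalt, so Mateo controls Cobalt.
Cobalt and Crestway together hold 70% + 30% = 100% of Cinder, so Mateo controls Cinder.

Yes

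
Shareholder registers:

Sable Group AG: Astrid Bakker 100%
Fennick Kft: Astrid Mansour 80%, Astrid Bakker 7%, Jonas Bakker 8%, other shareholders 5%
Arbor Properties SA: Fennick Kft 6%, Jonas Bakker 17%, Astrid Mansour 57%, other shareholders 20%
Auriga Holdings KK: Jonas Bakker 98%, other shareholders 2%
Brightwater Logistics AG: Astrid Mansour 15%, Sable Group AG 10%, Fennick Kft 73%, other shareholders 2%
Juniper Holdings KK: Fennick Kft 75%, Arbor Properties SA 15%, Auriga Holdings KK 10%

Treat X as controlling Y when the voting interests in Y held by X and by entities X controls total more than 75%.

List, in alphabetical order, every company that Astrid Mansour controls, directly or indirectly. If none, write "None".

Astrid Mansour holds 80% of Fennick, so Astrid Mansour controls Fennick.
Astrid Mansour and Fennick together hold 15% + 73% = 88% of Brightwater, so Astrid Mansour controls Brightwater.
No other company's threshold is met.

Brightwater Logistics AG, Fennick Kft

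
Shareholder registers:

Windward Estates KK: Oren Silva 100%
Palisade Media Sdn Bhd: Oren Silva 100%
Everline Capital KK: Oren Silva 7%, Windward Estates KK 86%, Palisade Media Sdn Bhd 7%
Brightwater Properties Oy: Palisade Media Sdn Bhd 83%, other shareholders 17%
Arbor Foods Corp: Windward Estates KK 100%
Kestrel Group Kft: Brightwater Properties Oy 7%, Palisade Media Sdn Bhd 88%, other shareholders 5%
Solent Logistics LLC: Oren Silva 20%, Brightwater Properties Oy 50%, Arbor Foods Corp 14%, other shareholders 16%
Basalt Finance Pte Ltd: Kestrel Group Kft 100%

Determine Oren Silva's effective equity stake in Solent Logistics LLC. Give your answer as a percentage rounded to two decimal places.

Oren reaches Solent along 3 paths.
Direct stake: 20% = 20%.
Via Palisade → Brightwater: 100% × 83% × 50% = 41.5%.
Via Windward → Arbor: 100% × 100% × 14% = 14%.
Total: 20% + 41.5% + 14% = 75.5%.
Rounded: 75.50%.

75.50%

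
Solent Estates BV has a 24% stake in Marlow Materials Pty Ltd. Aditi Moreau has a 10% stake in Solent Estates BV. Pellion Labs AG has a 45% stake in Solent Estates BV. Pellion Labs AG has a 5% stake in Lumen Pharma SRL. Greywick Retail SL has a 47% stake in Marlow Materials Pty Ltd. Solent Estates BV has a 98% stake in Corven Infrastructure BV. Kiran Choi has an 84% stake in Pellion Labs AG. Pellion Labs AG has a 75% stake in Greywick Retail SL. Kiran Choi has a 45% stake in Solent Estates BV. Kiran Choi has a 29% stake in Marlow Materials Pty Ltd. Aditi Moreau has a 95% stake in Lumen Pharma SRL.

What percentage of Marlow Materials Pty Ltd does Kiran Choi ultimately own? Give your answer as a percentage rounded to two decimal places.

78.48%

Kiran reaches Marlow along 4 paths.
Via Pellion → Greywick: 84% × 75% × 47% = 29.61%.
Direct stake: 29% = 29%.
Via Pellion → Solent: 84% × 45% × 24% = 9.072%.
Via Solent: 45% × 24% = 10.8%.
Total: 29.61% + 29% + 9.072% + 10.8% = 78.482%.
Rounded: 78.48%.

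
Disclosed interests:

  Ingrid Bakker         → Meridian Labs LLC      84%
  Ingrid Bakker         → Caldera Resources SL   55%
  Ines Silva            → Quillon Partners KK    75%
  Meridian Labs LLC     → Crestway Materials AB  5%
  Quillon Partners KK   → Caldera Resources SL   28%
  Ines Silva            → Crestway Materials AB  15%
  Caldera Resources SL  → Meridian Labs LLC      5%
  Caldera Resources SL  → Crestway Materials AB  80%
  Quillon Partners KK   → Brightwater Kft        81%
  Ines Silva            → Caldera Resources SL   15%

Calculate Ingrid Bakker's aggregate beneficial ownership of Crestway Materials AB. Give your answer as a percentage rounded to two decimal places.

48.34%

Ingrid reaches Crestway along 3 paths.
Via Caldera → Meridian: 55% × 5% × 5% = 0.1375%.
Via Meridian: 84% × 5% = 4.2%.
Via Caldera: 55% × 80% = 44%.
Total: 0.1375% + 4.2% + 44% = 48.3375%.
Rounded: 48.34%.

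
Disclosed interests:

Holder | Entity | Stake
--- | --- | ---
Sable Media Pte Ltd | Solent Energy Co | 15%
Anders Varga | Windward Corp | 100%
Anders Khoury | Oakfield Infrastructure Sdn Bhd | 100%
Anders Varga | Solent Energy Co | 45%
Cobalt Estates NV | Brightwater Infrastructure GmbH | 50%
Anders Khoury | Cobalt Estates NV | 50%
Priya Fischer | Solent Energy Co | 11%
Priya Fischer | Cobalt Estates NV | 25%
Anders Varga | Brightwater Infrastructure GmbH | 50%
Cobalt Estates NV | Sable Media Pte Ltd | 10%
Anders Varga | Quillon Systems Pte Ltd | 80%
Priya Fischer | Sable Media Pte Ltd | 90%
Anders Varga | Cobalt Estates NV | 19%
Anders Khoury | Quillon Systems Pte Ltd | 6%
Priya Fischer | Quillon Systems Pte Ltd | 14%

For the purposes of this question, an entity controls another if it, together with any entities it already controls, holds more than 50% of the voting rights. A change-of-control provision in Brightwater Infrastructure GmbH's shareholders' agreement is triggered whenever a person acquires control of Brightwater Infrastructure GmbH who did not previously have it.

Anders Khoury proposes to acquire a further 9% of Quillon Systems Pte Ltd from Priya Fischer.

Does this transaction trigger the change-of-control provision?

The purchase adds only to Anders Khoury's holdings (Priya's stake shrinks), so Anders Khoury is the only person who could newly come to control Brightwater.
Anders Khoury holds 100% of Oakfield, so Anders Khoury controls Oakfield.
Neither Anders Khoury nor any entity Anders Khoury controls holds any voting interest in Brightwater.
So before the transaction, Anders Khoury does not control Brightwater.
After the purchase, Anders Khoury's direct stake in Quillon rises to 6% + 9% = 15%, and Priya's stake falls to 5%.
Anders Khoury's side now holds 15% of Quillon, not > 50%, so Anders Khoury still does not control Quillon.
After the transaction, neither Anders Khoury nor any entity Anders Khoury controls holds a voting interest in Brightwater, so Anders Khoury still does not control it.
No new person acquires control, so the clause is not triggered.

No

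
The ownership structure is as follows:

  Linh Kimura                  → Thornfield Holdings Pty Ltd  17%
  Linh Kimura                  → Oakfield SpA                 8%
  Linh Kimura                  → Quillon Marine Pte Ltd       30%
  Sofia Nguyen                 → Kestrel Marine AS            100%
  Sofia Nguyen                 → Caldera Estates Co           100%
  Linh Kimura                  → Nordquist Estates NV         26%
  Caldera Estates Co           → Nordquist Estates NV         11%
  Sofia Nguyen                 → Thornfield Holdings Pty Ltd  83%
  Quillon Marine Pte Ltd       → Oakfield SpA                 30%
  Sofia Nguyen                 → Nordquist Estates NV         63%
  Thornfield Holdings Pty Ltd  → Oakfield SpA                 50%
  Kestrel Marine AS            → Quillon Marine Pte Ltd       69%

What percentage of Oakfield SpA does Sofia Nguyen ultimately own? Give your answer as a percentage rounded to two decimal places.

62.20%

Sofia reaches Oakfield along 2 paths.
Via Kestrel → Quillon: 100% × 69% × 30% = 20.7%.
Via Thornfield: 83% × 50% = 41.5%.
Total: 20.7% + 41.5% = 62.2%.
Rounded: 62.20%.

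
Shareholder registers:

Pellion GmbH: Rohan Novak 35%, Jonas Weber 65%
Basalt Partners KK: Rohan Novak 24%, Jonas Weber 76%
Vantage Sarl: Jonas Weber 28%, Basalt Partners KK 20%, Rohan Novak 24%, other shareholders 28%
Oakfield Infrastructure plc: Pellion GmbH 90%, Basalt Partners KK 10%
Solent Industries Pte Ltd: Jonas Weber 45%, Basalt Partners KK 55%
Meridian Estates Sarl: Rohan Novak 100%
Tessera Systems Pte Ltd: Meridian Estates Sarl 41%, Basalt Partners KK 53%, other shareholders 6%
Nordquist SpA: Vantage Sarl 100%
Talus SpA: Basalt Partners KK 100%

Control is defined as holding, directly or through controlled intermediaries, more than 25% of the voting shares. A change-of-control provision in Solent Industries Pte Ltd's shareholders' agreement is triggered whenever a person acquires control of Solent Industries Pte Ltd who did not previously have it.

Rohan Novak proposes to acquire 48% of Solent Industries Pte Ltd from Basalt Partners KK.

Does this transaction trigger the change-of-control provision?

The purchase adds only to Rohan's holdings (Basalt's stake shrinks), so Rohan is the only person who could newly come to control Solent.
Rohan holds 35% of Pellion, so Rohan controls Pellion.
Pellion holds 90% of Oakfield, so Rohan controls Oakfield.
Rohan holds 100% of Meridian, so Rohan controls Meridian.
Meridian holds 41% of Tessera, so Rohan controls Tessera.
Neither Rohan nor any entity Rohan controls holds any voting interest in Solent.
So before the transaction, Rohan does not control Solent.
After the purchase, Rohan holds 48% of Solent directly, and Basalt's stake falls to 7%.
Rohan holds 48% of Solent, so Rohan controls Solent.
Rohan did not control Solent before and does after, so the clause is triggered.

Yes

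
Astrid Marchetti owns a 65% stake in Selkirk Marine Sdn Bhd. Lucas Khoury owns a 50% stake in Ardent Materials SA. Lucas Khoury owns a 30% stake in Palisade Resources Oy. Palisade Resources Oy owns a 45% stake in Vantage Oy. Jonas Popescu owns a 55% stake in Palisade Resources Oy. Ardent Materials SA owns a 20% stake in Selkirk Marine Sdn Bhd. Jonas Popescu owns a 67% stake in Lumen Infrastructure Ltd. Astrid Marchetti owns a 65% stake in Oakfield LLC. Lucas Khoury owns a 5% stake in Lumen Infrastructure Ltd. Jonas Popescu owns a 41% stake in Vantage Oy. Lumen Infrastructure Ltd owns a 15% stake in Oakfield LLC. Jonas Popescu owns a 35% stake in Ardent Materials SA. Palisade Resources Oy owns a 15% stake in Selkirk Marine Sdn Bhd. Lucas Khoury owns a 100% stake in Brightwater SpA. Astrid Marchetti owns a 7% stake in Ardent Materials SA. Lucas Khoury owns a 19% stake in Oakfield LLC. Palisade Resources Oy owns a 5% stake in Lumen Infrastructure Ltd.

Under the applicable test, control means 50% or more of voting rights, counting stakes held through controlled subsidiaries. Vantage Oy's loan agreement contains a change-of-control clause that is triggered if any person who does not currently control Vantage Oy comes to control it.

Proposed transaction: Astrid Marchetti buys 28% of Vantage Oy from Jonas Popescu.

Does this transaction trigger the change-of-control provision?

The purchase adds only to Astrid's holdings (Jonas's stake shrinks), so Astrid is the only person who could newly come to control Vantage.
Astrid holds 65% of Selkirk, so Astrid controls Selkirk.
Astrid holds 65% of Oakfield, so Astrid controls Oakfield.
Neither Astrid nor any entity Astrid controls holds any voting interest in Vantage.
So before the transaction, Astrid does not control Vantage.
After the purchase, Astrid holds 28% of Vantage directly, and Jonas's stake falls to 13%.
After the transaction, Astrid's side holds 28% of Vantage, not ≥ 50%, so Astrid still does not control Vantage.
No new person acquires control, so the clause is not triggered.

No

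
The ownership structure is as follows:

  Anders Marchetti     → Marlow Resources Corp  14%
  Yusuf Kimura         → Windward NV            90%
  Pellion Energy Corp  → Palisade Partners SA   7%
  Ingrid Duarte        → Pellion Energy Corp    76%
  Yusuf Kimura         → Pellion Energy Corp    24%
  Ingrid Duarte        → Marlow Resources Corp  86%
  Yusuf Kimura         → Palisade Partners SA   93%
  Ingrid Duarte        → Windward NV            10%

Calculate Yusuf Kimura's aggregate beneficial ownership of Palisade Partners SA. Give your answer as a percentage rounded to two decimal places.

Yusuf reaches Palisade along 2 paths.
Direct stake: 93% = 93%.
Via Pellion: 24% × 7% = 1.68%.
Total: 93% + 1.68% = 94.68%.

94.68%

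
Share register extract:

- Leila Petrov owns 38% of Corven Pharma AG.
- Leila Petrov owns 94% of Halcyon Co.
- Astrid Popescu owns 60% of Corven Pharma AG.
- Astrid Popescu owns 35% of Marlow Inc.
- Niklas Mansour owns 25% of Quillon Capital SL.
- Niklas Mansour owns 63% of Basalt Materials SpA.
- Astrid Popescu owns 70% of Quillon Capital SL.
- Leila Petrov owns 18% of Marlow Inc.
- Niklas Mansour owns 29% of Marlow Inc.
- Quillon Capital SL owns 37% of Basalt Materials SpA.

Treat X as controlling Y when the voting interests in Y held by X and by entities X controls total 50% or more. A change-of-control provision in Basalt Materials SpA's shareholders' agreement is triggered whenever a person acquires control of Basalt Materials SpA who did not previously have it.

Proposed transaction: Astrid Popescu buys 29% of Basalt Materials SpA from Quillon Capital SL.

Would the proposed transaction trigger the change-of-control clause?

No

The purchase adds only to Astrid's holdings (Quillon's stake shrinks), so Astrid is the only person who could newly come to control Basalt.
Astrid holds 70% of Quillon, so Astrid controls Quillon.
Astrid holds 60% of Corven, so Astrid controls Corven.
In Basalt, Astrid's side holds only 37%, not ≥ 50%.
So before the transaction, Astrid does not control Basalt.
After the purchase, Astrid holds 29% of Basalt directly, and Quillon's stake falls to 8%.
After the transaction, Astrid's side holds 8% + 29% = 37% of Basalt, not ≥ 50%, so Astrid still does not control Basalt.
No new person acquires control, so the clause is not triggered.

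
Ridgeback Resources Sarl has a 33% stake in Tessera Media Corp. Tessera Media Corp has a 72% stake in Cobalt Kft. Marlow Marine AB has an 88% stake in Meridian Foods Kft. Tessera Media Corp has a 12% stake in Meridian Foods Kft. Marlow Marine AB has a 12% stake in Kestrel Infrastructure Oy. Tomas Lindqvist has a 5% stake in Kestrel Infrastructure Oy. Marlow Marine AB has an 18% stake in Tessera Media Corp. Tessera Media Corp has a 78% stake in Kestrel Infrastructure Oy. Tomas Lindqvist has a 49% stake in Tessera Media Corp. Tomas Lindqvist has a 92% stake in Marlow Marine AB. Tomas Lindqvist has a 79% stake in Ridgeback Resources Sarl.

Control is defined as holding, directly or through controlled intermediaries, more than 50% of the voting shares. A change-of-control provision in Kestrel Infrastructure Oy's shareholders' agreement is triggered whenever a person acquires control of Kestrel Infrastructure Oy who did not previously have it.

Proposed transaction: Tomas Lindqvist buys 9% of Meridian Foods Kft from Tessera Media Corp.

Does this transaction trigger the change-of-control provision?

The purchase adds only to Tomas's holdings (Tessera's stake shrinks), so Tomas is the only person who could newly come to control Kestrel.
Tomas holds 92% of Marlow, so Tomas controls Marlow.
Tomas holds 79% of Ridgeback, so Tomas controls Ridgeback.
Ridgeback and Marlow and Tomas together hold 33% + 18% + 49% = 100% of Tessera, so Tomas controls Tessera.
Tessera and Marlow and Tomas together hold 78% + 12% + 5% = 95% of Kestrel, so Tomas controls Kestrel.
So Tomas already controls Kestrel before the transaction.
After the purchase, Tomas holds 9% of Meridian directly, and Tessera's stake falls to 3%.
Tomas controlled Kestrel already, so this is not a new person acquiring control; every other person's position is unchanged or reduced.
No new person acquires control, so the clause is not triggered.

No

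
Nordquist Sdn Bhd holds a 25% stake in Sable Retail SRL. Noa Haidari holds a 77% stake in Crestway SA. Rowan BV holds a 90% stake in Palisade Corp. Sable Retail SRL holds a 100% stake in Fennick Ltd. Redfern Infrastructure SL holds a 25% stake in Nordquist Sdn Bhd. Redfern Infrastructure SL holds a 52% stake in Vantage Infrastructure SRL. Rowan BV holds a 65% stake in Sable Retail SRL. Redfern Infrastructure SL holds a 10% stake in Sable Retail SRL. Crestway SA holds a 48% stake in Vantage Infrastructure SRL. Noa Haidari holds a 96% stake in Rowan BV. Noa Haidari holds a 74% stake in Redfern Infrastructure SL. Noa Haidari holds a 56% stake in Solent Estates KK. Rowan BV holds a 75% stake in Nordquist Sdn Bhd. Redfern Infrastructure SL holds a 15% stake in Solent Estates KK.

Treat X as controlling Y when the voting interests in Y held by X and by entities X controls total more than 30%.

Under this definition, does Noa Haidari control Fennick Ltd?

Yes

Noa holds 96% of Rowan, so Noa controls Rowan.
Noa holds 74% of Redfern, so Noa controls Redfern.
Redfern and Rowan together hold 25% + 75% = 100% of Nordquist, so Noa controls Nordquist.
Nordquist and Redfern and Rowan together hold 25% + 10% + 65% = 100% of Sable, so Noa controls Sable.
Sable holds 100% of Fennick, so Noa controls Fennick.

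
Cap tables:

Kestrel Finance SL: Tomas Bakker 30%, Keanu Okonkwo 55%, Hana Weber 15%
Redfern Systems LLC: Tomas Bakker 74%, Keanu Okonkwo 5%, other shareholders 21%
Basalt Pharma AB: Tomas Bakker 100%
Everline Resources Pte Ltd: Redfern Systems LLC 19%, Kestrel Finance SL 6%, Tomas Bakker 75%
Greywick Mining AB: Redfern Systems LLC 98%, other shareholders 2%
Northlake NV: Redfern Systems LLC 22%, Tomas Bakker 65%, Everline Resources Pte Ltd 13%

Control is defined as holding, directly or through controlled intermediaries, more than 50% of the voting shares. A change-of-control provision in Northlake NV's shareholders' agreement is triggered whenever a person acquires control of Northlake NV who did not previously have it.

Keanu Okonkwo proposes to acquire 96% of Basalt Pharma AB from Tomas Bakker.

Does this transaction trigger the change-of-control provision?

No

The purchase adds only to Keanu's holdings (Tomas's stake shrinks), so Keanu is the only person who could newly come to control Northlake.
Keanu holds 55% of Kestrel, so Keanu controls Kestrel.
Neither Keanu nor any entity Keanu controls holds any voting interest in Northlake.
So before the transaction, Keanu does not control Northlake.
After the purchase, Keanu holds 96% of Basalt directly, and Tomas's stake falls to 4%.
Keanu holds 96% of Basalt, so Keanu controls Basalt.
After the transaction, neither Keanu nor any entity Keanu controls holds a voting interest in Northlake, so Keanu still does not control it.
No new person acquires control, so the clause is not triggered.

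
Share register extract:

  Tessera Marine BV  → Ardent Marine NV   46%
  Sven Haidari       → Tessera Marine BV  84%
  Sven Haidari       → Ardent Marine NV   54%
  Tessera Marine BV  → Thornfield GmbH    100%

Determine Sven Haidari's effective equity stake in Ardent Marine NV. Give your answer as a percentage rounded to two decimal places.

92.64%

Sven reaches Ardent along 2 paths.
Direct stake: 54% = 54%.
Via Tessera: 84% × 46% = 38.64%.
Total: 54% + 38.64% = 92.64%.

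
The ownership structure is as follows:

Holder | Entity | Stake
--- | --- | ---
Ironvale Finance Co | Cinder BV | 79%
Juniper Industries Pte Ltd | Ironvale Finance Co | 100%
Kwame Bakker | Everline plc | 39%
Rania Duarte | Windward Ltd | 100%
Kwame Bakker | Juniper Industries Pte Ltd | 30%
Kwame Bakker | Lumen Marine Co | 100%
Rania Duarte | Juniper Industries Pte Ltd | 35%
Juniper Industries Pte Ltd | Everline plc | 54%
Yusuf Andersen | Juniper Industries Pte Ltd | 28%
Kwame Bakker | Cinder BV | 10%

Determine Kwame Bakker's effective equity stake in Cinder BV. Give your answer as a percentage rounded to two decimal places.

Kwame reaches Cinder along 2 paths.
Via Juniper → Ironvale: 30% × 100% × 79% = 23.7%.
Direct stake: 10% = 10%.
Total: 23.7% + 10% = 33.7%.
Rounded: 33.70%.

33.70%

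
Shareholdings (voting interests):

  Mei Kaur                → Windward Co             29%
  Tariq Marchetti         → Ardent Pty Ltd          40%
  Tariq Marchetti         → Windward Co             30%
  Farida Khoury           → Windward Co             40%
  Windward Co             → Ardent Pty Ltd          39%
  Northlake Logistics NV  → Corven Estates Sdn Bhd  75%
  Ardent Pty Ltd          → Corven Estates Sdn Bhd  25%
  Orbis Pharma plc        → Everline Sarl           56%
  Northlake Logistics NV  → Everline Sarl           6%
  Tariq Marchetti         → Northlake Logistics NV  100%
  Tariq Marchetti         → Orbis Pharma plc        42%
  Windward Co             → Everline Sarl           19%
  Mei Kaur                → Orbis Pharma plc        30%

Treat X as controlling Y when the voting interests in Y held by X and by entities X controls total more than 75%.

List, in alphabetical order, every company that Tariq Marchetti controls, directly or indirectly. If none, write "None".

Northlake Logistics NV

Tariq holds 100% of Northlake, so Tariq controls Northlake.
No other company's threshold is met.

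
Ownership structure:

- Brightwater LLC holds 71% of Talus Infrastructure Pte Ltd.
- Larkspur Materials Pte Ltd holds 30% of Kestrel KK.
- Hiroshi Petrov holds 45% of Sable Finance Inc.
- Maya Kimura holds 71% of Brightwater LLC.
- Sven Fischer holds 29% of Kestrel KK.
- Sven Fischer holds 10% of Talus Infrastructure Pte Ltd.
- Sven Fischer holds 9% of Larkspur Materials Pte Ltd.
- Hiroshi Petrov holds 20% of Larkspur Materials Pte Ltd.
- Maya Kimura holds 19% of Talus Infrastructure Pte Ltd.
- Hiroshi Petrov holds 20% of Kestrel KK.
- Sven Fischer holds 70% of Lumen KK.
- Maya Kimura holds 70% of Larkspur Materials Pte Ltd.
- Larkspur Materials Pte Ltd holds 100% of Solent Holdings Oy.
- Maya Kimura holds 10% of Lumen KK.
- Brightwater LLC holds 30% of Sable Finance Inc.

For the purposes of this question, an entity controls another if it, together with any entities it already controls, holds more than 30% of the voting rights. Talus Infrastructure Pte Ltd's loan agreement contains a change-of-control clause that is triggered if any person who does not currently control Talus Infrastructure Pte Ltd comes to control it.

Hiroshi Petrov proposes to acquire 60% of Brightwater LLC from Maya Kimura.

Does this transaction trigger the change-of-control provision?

The purchase adds only to Hiroshi's holdings (Maya's stake shrinks), so Hiroshi is the only person who could newly come to control Talus.
Hiroshi holds 45% of Sable, so Hiroshi controls Sable.
Neither Hiroshi nor any entity Hiroshi controls holds any voting interest in Talus.
So before the transaction, Hiroshi does not control Talus.
After the purchase, Hiroshi holds 60% of Brightwater directly, and Maya's stake falls to 11%.
Hiroshi holds 60% of Brightwater, so Hiroshi controls Brightwater.
Brightwater holds 71% of Talus, so Hiroshi controls Talus.
Hiroshi did not control Talus before and does after, so the clause is triggered.

Yes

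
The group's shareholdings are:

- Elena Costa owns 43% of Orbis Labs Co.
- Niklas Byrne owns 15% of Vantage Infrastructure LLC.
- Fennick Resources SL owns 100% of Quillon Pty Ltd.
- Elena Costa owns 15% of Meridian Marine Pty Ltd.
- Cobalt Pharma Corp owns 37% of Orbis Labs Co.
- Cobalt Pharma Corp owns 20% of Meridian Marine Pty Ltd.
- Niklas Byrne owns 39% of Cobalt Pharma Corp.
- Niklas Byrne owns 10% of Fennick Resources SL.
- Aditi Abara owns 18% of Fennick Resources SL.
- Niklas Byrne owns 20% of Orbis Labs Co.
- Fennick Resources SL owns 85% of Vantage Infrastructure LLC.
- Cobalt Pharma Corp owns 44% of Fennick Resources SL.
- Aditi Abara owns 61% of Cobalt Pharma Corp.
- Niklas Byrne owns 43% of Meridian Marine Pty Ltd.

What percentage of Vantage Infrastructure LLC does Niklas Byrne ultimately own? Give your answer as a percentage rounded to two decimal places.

38.09%

Niklas reaches Vantage along 3 paths.
Via Fennick: 10% × 85% = 8.5%.
Via Cobalt → Fennick: 39% × 44% × 85% = 14.586%.
Direct stake: 15% = 15%.
Total: 8.5% + 14.586% + 15% = 38.086%.
Rounded: 38.09%.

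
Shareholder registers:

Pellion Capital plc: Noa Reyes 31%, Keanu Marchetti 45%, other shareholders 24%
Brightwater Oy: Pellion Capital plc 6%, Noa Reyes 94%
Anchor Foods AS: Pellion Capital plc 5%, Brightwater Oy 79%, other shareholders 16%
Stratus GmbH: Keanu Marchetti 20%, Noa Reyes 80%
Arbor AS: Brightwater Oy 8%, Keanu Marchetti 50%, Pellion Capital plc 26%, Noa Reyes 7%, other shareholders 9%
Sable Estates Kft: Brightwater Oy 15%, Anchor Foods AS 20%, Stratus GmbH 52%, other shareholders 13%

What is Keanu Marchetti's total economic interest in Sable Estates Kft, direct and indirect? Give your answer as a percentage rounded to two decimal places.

Keanu reaches Sable along 4 paths.
Via Pellion → Brightwater: 45% × 6% × 15% = 0.405%.
Via Pellion → Anchor: 45% × 5% × 20% = 0.45%.
Via Pellion → Brightwater → Anchor: 45% × 6% × 79% × 20% = 0.4266%.
Via Stratus: 20% × 52% = 10.4%.
Total: 0.405% + 0.45% + 0.4266% + 10.4% = 11.6816%.
Rounded: 11.68%.

11.68%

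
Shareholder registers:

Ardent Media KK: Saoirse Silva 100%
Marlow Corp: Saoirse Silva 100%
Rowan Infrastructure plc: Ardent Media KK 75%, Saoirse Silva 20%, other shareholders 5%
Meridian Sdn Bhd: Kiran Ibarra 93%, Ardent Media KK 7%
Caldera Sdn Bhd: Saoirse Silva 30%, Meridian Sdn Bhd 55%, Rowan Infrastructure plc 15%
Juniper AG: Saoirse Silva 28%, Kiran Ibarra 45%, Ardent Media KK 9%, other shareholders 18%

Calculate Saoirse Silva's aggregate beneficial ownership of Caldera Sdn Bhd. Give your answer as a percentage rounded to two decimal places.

48.10%

Saoirse reaches Caldera along 4 paths.
Direct stake: 30% = 30%.
Via Ardent → Meridian: 100% × 7% × 55% = 3.85%.
Via Ardent → Rowan: 100% × 75% × 15% = 11.25%.
Via Rowan: 20% × 15% = 3%.
Total: 30% + 3.85% + 11.25% + 3% = 48.1%.
Rounded: 48.10%.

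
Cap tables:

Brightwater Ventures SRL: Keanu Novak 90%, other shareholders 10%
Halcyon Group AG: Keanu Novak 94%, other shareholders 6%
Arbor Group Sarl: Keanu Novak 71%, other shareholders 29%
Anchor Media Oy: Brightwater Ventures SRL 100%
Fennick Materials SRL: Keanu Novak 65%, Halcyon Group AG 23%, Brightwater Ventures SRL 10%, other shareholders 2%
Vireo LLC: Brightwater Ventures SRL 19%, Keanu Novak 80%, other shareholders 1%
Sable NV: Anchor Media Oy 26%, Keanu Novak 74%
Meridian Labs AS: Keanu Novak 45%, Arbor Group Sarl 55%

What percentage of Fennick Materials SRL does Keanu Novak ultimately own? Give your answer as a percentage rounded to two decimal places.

95.62%

Keanu reaches Fennick along 3 paths.
Direct stake: 65% = 65%.
Via Halcyon: 94% × 23% = 21.62%.
Via Brightwater: 90% × 10% = 9%.
Total: 65% + 21.62% + 9% = 95.62%.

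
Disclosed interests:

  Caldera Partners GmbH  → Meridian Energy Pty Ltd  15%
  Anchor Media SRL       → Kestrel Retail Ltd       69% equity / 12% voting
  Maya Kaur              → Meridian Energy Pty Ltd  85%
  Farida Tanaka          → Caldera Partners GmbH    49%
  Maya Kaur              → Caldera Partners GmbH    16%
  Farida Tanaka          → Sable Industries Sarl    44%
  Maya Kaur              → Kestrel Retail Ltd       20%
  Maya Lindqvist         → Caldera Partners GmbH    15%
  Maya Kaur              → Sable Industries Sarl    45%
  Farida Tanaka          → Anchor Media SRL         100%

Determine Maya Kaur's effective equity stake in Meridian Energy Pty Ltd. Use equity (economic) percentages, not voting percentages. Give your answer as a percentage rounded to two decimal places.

Maya Kaur reaches Meridian along 2 paths.
Via Caldera: 16% × 15% = 2.4%.
Direct stake: 85% = 85%.
Total: 2.4% + 85% = 87.4%.
Rounded: 87.40%.

87.40%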